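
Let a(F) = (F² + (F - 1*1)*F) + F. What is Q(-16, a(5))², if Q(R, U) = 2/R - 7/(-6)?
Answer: 625/576 ≈ 1.0851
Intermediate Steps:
a(F) = F + F² + F*(-1 + F) (a(F) = (F² + (F - 1)*F) + F = (F² + (-1 + F)*F) + F = (F² + F*(-1 + F)) + F = F + F² + F*(-1 + F))
Q(R, U) = 7/6 + 2/R (Q(R, U) = 2/R - 7*(-⅙) = 2/R + 7/6 = 7/6 + 2/R)
Q(-16, a(5))² = (7/6 + 2/(-16))² = (7/6 + 2*(-1/16))² = (7/6 - ⅛)² = (25/24)² = 625/576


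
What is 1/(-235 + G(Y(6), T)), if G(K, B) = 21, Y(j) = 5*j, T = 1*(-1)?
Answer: -1/214 ≈ -0.0046729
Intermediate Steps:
T = -1
1/(-235 + G(Y(6), T)) = 1/(-235 + 21) = 1/(-214) = -1/214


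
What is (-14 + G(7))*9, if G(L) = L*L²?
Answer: 2961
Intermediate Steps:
G(L) = L³
(-14 + G(7))*9 = (-14 + 7³)*9 = (-14 + 343)*9 = 329*9 = 2961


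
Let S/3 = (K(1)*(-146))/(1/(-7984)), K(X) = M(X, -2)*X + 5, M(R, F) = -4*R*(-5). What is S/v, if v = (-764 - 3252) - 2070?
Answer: -43712400/3043 ≈ -14365.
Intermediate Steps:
M(R, F) = 20*R
K(X) = 5 + 20*X² (K(X) = (20*X)*X + 5 = 20*X² + 5 = 5 + 20*X²)
S = 87424800 (S = 3*(((5 + 20*1²)*(-146))/(1/(-7984))) = 3*(((5 + 20*1)*(-146))/(-1/7984)) = 3*(((5 + 20)*(-146))*(-7984)) = 3*((25*(-146))*(-7984)) = 3*(-3650*(-7984)) = 3*29141600 = 87424800)
v = -6086 (v = -4016 - 2070 = -6086)
S/v = 87424800/(-6086) = 87424800*(-1/6086) = -43712400/3043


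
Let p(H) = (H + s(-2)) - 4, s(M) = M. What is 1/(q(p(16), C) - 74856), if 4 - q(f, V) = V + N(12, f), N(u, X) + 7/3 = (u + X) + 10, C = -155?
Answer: -3/224180 ≈ -1.3382e-5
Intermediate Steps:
p(H) = -6 + H (p(H) = (H - 2) - 4 = (-2 + H) - 4 = -6 + H)
N(u, X) = 23/3 + X + u (N(u, X) = -7/3 + ((u + X) + 10) = -7/3 + ((X + u) + 10) = -7/3 + (10 + X + u) = 23/3 + X + u)
q(f, V) = -47/3 - V - f (q(f, V) = 4 - (V + (23/3 + f + 12)) = 4 - (V + (59/3 + f)) = 4 - (59/3 + V + f) = 4 + (-59/3 - V - f) = -47/3 - V - f)
1/(q(p(16), C) - 74856) = 1/((-47/3 - 1*(-155) - (-6 + 16)) - 74856) = 1/((-47/3 + 155 - 1*10) - 74856) = 1/((-47/3 + 155 - 10) - 74856) = 1/(388/3 - 74856) = 1/(-224180/3) = -3/224180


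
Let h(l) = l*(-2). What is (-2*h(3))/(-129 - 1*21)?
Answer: -2/25 ≈ -0.080000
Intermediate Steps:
h(l) = -2*l
(-2*h(3))/(-129 - 1*21) = (-(-4)*3)/(-129 - 1*21) = (-2*(-6))/(-129 - 21) = 12/(-150) = 12*(-1/150) = -2/25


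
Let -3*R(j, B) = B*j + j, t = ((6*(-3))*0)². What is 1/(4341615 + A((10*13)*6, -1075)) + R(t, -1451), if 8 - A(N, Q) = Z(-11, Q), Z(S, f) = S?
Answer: 1/4341634 ≈ 2.3033e-7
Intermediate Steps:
A(N, Q) = 19 (A(N, Q) = 8 - 1*(-11) = 8 + 11 = 19)
t = 0 (t = (-18*0)² = 0² = 0)
R(j, B) = -j/3 - B*j/3 (R(j, B) = -(B*j + j)/3 = -(j + B*j)/3 = -j/3 - B*j/3)
1/(4341615 + A((10*13)*6, -1075)) + R(t, -1451) = 1/(4341615 + 19) - ⅓*0*(1 - 1451) = 1/4341634 - ⅓*0*(-1450) = 1/4341634 + 0 = 1/4341634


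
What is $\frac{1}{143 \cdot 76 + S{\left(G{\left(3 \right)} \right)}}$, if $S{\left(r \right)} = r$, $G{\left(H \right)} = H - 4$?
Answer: $\frac{1}{10867} \approx 9.2022 \cdot 10^{-5}$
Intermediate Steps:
$G{\left(H \right)} = -4 + H$
$\frac{1}{143 \cdot 76 + S{\left(G{\left(3 \right)} \right)}} = \frac{1}{143 \cdot 76 + \left(-4 + 3\right)} = \frac{1}{10868 - 1} = \frac{1}{10867}$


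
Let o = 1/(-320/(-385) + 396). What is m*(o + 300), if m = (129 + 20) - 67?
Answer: 375841957/15278 ≈ 24600.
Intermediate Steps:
m = 82 (m = 149 - 67 = 82)
o = 77/30556 (o = 1/(-320*(-1/385) + 396) = 1/(64/77 + 396) = 1/(30556/77) = 77/30556 ≈ 0.0025200)
m*(o + 300) = 82*(77/30556 + 300) = 82*(9166877/30556) = 375841957/15278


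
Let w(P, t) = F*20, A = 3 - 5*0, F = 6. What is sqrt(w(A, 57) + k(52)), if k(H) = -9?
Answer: sqrt(111) ≈ 10.536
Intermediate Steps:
A = 3 (A = 3 + 0 = 3)
w(P, t) = 120 (w(P, t) = 6*20 = 120)
sqrt(w(A, 57) + k(52)) = sqrt(120 - 9) = sqrt(111)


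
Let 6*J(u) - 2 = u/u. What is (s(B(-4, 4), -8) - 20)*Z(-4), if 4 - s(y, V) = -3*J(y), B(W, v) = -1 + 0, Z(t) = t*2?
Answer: 116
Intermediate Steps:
Z(t) = 2*t
B(W, v) = -1
J(u) = ½ (J(u) = ⅓ + (u/u)/6 = ⅓ + (⅙)*1 = ⅓ + ⅙ = ½)
s(y, V) = 11/2 (s(y, V) = 4 - (-3)/2 = 4 - 1*(-3/2) = 4 + 3/2 = 11/2)
(s(B(-4, 4), -8) - 20)*Z(-4) = (11/2 - 20)*(2*(-4)) = -29/2*(-8) = 116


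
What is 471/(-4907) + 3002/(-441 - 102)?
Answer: -14986567/2664501 ≈ -5.6245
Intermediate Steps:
471/(-4907) + 3002/(-441 - 102) = 471*(-1/4907) + 3002/(-543) = -471/4907 + 3002*(-1/543) = -471/4907 - 3002/543 = -14986567/2664501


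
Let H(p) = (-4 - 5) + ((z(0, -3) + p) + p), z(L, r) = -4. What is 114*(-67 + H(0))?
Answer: -9120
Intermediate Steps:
H(p) = -13 + 2*p (H(p) = (-4 - 5) + ((-4 + p) + p) = -9 + (-4 + 2*p) = -13 + 2*p)
114*(-67 + H(0)) = 114*(-67 + (-13 + 2*0)) = 114*(-67 + (-13 + 0)) = 114*(-67 - 13) = 114*(-80) = -9120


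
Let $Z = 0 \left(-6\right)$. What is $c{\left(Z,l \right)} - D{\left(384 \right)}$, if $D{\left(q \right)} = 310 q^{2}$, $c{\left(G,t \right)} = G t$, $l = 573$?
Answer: $-45711360$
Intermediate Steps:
$Z = 0$
$c{\left(Z,l \right)} - D{\left(384 \right)} = 0 \cdot 573 - 310 \cdot 384^{2} = 0 - 310 \cdot 147456 = 0 - 45711360 = -45711360$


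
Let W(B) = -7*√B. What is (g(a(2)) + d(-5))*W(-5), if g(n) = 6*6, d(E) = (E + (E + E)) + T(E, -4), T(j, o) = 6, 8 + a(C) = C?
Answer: -189*I*√5 ≈ -422.62*I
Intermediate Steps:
a(C) = -8 + C
d(E) = 6 + 3*E (d(E) = (E + (E + E)) + 6 = (E + 2*E) + 6 = 3*E + 6 = 6 + 3*E)
g(n) = 36
(g(a(2)) + d(-5))*W(-5) = (36 + (6 + 3*(-5)))*(-7*I*√5) = (36 + (6 - 15))*(-7*I*√5) = (36 - 9)*(-7*I*√5) = 27*(-7*I*√5) = -189*I*√5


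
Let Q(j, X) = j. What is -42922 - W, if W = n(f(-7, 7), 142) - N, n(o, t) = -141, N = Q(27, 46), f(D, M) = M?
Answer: -42754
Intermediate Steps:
N = 27
W = -168 (W = -141 - 1*27 = -141 - 27 = -168)
-42922 - W = -42922 - 1*(-168) = -42922 + 168 = -42754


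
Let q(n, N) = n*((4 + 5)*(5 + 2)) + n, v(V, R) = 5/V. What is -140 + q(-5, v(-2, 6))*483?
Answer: -154700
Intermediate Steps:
q(n, N) = 64*n (q(n, N) = n*(9*7) + n = n*63 + n = 63*n + n = 64*n)
-140 + q(-5, v(-2, 6))*483 = -140 + (64*(-5))*483 = -140 - 320*483 = -140 - 154560 = -154700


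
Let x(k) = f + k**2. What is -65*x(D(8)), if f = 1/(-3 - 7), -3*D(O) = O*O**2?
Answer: -34078603/18 ≈ -1.8933e+6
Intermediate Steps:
D(O) = -O**3/3 (D(O) = -O*O**2/3 = -O**3/3)
f = -1/10 (f = 1/(-10) = -1/10 ≈ -0.10000)
x(k) = -1/10 + k**2
-65*x(D(8)) = -65*(-1/10 + (-1/3*8**3)**2) = -65*(-1/10 + (-1/3*512)**2) = -65*(-1/10 + (-512/3)**2) = -65*(-1/10 + 262144/9) = -65*2621431/90 = -34078603/18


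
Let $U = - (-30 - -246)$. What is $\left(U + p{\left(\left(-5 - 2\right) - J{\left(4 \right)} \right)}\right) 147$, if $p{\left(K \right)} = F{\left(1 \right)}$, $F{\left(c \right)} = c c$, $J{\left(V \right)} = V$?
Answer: $-31605$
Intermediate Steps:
$U = -216$ ($U = - (-30 + 246) = \left(-1\right) 216 = -216$)
$F{\left(c \right)} = c^{2}$
$p{\left(K \right)} = 1$ ($p{\left(K \right)} = 1^{2} = 1$)
$\left(U + p{\left(\left(-5 - 2\right) - J{\left(4 \right)} \right)}\right) 147 = \left(-216 + 1\right) 147 = \left(-215\right) 147 = -31605$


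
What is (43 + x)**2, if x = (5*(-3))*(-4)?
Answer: 10609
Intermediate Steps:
x = 60 (x = -15*(-4) = 60)
(43 + x)**2 = (43 + 60)**2 = 103**2 = 10609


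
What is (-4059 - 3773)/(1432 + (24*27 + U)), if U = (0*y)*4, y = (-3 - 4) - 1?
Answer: -979/260 ≈ -3.7654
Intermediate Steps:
y = -8 (y = -7 - 1 = -8)
U = 0 (U = (0*(-8))*4 = 0*4 = 0)
(-4059 - 3773)/(1432 + (24*27 + U)) = (-4059 - 3773)/(1432 + (24*27 + 0)) = -7832/(1432 + (648 + 0)) = -7832/(1432 + 648) = -7832/2080 = -7832*1/2080 = -979/260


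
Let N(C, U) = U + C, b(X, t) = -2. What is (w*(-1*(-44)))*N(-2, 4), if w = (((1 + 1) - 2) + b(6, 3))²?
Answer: 352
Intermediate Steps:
N(C, U) = C + U
w = 4 (w = (((1 + 1) - 2) - 2)² = ((2 - 2) - 2)² = (0 - 2)² = (-2)² = 4)
(w*(-1*(-44)))*N(-2, 4) = (4*(-1*(-44)))*(-2 + 4) = (4*44)*2 = 176*2 = 352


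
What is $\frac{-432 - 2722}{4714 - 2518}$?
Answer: $- \frac{1577}{1098} \approx -1.4362$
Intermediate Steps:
$\frac{-432 - 2722}{4714 - 2518} = - \frac{3154}{2196} = \left(-3154\right) \frac{1}{2196} = - \frac{1577}{1098}$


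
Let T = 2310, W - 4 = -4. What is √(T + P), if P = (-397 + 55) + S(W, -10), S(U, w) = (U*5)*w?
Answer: 4*√123 ≈ 44.362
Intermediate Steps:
W = 0 (W = 4 - 4 = 0)
S(U, w) = 5*U*w (S(U, w) = (5*U)*w = 5*U*w)
P = -342 (P = (-397 + 55) + 5*0*(-10) = -342 + 0 = -342)
√(T + P) = √(2310 - 342) = √1968 = 4*√123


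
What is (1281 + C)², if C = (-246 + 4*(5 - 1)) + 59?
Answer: 1232100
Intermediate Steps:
C = -171 (C = (-246 + 4*4) + 59 = (-246 + 16) + 59 = -230 + 59 = -171)
(1281 + C)² = (1281 - 171)² = 1110² = 1232100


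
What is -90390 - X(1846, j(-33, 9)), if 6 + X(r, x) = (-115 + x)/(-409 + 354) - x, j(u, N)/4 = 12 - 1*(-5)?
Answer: -4967427/55 ≈ -90317.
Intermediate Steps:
j(u, N) = 68 (j(u, N) = 4*(12 - 1*(-5)) = 4*(12 + 5) = 4*17 = 68)
X(r, x) = -43/11 - 56*x/55 (X(r, x) = -6 + ((-115 + x)/(-409 + 354) - x) = -6 + ((-115 + x)/(-55) - x) = -6 + ((-115 + x)*(-1/55) - x) = -6 + ((23/11 - x/55) - x) = -6 + (23/11 - 56*x/55) = -43/11 - 56*x/55)
-90390 - X(1846, j(-33, 9)) = -90390 - (-43/11 - 56/55*68) = -90390 - (-43/11 - 3808/55) = -90390 - 1*(-4023/55) = -90390 + 4023/55 = -4967427/55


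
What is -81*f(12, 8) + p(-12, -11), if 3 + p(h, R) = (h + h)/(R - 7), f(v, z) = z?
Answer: -1949/3 ≈ -649.67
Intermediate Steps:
p(h, R) = -3 + 2*h/(-7 + R) (p(h, R) = -3 + (h + h)/(R - 7) = -3 + (2*h)/(-7 + R) = -3 + 2*h/(-7 + R))
-81*f(12, 8) + p(-12, -11) = -81*8 + (21 - 3*(-11) + 2*(-12))/(-7 - 11) = -648 + (21 + 33 - 24)/(-18) = -648 - 1/18*30 = -648 - 5/3 = -1949/3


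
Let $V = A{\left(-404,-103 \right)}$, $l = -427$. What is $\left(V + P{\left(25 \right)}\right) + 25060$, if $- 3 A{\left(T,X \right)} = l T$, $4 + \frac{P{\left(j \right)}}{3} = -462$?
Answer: $- \frac{101522}{3} \approx -33841.0$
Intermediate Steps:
$P{\left(j \right)} = -1398$ ($P{\left(j \right)} = -12 + 3 \left(-462\right) = -12 - 1386 = -1398$)
$A{\left(T,X \right)} = \frac{427 T}{3}$ ($A{\left(T,X \right)} = - \frac{\left(-427\right) T}{3} = \frac{427 T}{3}$)
$V = - \frac{172508}{3}$ ($V = \frac{427}{3} \left(-404\right) = - \frac{172508}{3} \approx -57503.0$)
$\left(V + P{\left(25 \right)}\right) + 25060 = \left(- \frac{172508}{3} - 1398\right) + 25060 = - \frac{176702}{3} + 25060 = - \frac{101522}{3}$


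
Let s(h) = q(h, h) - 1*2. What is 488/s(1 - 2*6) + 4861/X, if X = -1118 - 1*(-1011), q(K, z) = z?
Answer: -115409/1391 ≈ -82.968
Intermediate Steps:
s(h) = -2 + h (s(h) = h - 1*2 = h - 2 = -2 + h)
X = -107 (X = -1118 + 1011 = -107)
488/s(1 - 2*6) + 4861/X = 488/(-2 + (1 - 2*6)) + 4861/(-107) = 488/(-2 + (1 - 12)) + 4861*(-1/107) = 488/(-2 - 11) - 4861/107 = 488/(-13) - 4861/107 = 488*(-1/13) - 4861/107 = -488/13 - 4861/107 = -115409/1391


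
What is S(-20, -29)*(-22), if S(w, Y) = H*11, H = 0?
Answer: 0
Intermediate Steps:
S(w, Y) = 0 (S(w, Y) = 0*11 = 0)
S(-20, -29)*(-22) = 0*(-22) = 0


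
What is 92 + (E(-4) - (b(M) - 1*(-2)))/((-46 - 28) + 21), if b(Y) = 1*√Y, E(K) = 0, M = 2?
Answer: 4878/53 + √2/53 ≈ 92.064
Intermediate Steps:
b(Y) = √Y
92 + (E(-4) - (b(M) - 1*(-2)))/((-46 - 28) + 21) = 92 + (0 - (√2 - 1*(-2)))/((-46 - 28) + 21) = 92 + (0 - (√2 + 2))/(-74 + 21) = 92 + (0 - (2 + √2))/(-53) = 92 - (0 + (-2 - √2))/53 = 92 - (-2 - √2)/53 = 92 + (2/53 + √2/53) = 4878/53 + √2/53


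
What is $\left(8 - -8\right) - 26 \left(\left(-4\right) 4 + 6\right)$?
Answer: $276$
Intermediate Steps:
$\left(8 - -8\right) - 26 \left(\left(-4\right) 4 + 6\right) = \left(8 + 8\right) - 26 \left(-16 + 6\right) = 16 - -260 = 16 + 260 = 276$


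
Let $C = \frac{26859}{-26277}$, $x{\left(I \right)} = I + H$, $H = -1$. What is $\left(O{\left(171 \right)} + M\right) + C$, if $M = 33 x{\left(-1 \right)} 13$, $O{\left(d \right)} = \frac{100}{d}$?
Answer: $- \frac{67671475}{78831} \approx -858.44$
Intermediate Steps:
$x{\left(I \right)} = -1 + I$ ($x{\left(I \right)} = I - 1 = -1 + I$)
$C = - \frac{8953}{8759}$ ($C = 26859 \left(- \frac{1}{26277}\right) = - \frac{8953}{8759} \approx -1.0221$)
$M = -858$ ($M = 33 \left(-1 - 1\right) 13 = 33 \left(-2\right) 13 = \left(-66\right) 13 = -858$)
$\left(O{\left(171 \right)} + M\right) + C = \left(\frac{100}{171} - 858\right) - \frac{8953}{8759} = - \frac{146618}{171} - \frac{8953}{8759} = - \frac{67671475}{78831}$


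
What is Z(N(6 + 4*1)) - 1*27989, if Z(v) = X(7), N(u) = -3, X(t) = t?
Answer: -27982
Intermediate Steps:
Z(v) = 7
Z(N(6 + 4*1)) - 1*27989 = 7 - 1*27989 = 7 - 27989 = -27982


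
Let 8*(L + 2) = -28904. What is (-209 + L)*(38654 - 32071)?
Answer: -25173392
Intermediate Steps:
L = -3615 (L = -2 + (⅛)*(-28904) = -2 - 3613 = -3615)
(-209 + L)*(38654 - 32071) = (-209 - 3615)*(38654 - 32071) = -3824*6583 = -25173392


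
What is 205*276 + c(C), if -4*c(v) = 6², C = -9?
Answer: 56571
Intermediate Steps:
c(v) = -9 (c(v) = -¼*6² = -¼*36 = -9)
205*276 + c(C) = 205*276 - 9 = 56580 - 9 = 56571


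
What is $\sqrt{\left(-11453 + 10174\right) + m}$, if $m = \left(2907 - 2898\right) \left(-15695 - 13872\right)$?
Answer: $i \sqrt{267382} \approx 517.09 i$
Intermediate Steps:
$m = -266103$ ($m = 9 \left(-29567\right) = -266103$)
$\sqrt{\left(-11453 + 10174\right) + m} = \sqrt{\left(-11453 + 10174\right) - 266103} = \sqrt{-1279 - 266103} = \sqrt{-267382} = i \sqrt{267382}$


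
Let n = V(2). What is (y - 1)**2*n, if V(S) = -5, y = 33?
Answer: -5120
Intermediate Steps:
n = -5
(y - 1)**2*n = (33 - 1)**2*(-5) = 32**2*(-5) = 1024*(-5) = -5120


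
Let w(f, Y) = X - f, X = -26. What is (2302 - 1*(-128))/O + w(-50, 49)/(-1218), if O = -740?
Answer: -49625/15022 ≈ -3.3035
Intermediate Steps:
w(f, Y) = -26 - f
(2302 - 1*(-128))/O + w(-50, 49)/(-1218) = (2302 - 1*(-128))/(-740) + (-26 - 1*(-50))/(-1218) = (2302 + 128)*(-1/740) + (-26 + 50)*(-1/1218) = 2430*(-1/740) + 24*(-1/1218) = -243/74 - 4/203 = -49625/15022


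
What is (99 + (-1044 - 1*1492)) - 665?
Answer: -3102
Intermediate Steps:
(99 + (-1044 - 1*1492)) - 665 = (99 + (-1044 - 1492)) - 665 = (99 - 2536) - 665 = -2437 - 665 = -3102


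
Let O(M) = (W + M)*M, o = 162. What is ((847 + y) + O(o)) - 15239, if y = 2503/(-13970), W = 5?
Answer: 176885637/13970 ≈ 12662.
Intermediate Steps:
y = -2503/13970 (y = 2503*(-1/13970) = -2503/13970 ≈ -0.17917)
O(M) = M*(5 + M) (O(M) = (5 + M)*M = M*(5 + M))
((847 + y) + O(o)) - 15239 = ((847 - 2503/13970) + 162*(5 + 162)) - 15239 = (11830087/13970 + 162*167) - 15239 = (11830087/13970 + 27054) - 15239 = 389774467/13970 - 15239 = 176885637/13970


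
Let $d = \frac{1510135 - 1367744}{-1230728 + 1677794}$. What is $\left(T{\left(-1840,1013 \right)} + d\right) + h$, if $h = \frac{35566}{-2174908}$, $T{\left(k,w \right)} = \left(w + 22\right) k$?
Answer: $- \frac{231462505590488441}{121540927491} \approx -1.9044 \cdot 10^{6}$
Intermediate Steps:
$T{\left(k,w \right)} = k \left(22 + w\right)$ ($T{\left(k,w \right)} = \left(22 + w\right) k = k \left(22 + w\right)$)
$h = - \frac{17783}{1087454}$ ($h = 35566 \left(- \frac{1}{2174908}\right) = - \frac{17783}{1087454} \approx -0.016353$)
$d = \frac{142391}{447066} \approx 0.3185$
$\left(T{\left(-1840,1013 \right)} + d\right) + h = \left(- 1840 \left(22 + 1013\right) + \frac{142391}{447066}\right) - \frac{17783}{1087454} = \left(\left(-1840\right) 1035 + \frac{142391}{447066}\right) - \frac{17783}{1087454} = \left(-1904400 + \frac{142391}{447066}\right) - \frac{17783}{1087454} = - \frac{851392348009}{447066} - \frac{17783}{1087454} = - \frac{231462505590488441}{121540927491}$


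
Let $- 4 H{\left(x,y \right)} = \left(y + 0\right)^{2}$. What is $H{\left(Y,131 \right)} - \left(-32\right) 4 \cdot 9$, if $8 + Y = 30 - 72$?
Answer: $- \frac{12553}{4} \approx -3138.3$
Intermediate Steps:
$Y = -50$ ($Y = -8 + \left(30 - 72\right) = -8 - 42 = -50$)
$H{\left(x,y \right)} = - \frac{y^{2}}{4}$ ($H{\left(x,y \right)} = - \frac{\left(y + 0\right)^{2}}{4} = - \frac{y^{2}}{4}$)
$H{\left(Y,131 \right)} - \left(-32\right) 4 \cdot 9 = - \frac{131^{2}}{4} - \left(-32\right) 4 \cdot 9 = \left(- \frac{1}{4}\right) 17161 - \left(-128\right) 9 = - \frac{17161}{4} - -1152 = - \frac{17161}{4} + 1152 = - \frac{12553}{4}$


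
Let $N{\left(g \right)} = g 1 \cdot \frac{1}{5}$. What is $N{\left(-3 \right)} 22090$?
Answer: $-13254$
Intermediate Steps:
$N{\left(g \right)} = \frac{g}{5}$ ($N{\left(g \right)} = g 1 \cdot \frac{1}{5} = g \frac{1}{5} = \frac{g}{5}$)
$N{\left(-3 \right)} 22090 = \frac{1}{5} \left(-3\right) 22090 = \left(- \frac{3}{5}\right) 22090 = -13254$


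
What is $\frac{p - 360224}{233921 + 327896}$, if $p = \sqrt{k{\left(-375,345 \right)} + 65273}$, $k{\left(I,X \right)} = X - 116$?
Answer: $- \frac{360224}{561817} + \frac{3 \sqrt{7278}}{561817} \approx -0.64072$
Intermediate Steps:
$k{\left(I,X \right)} = -116 + X$
$p = 3 \sqrt{7278}$ ($p = \sqrt{\left(-116 + 345\right) + 65273} = \sqrt{229 + 65273} = \sqrt{65502} = 3 \sqrt{7278} \approx 255.93$)
$\frac{p - 360224}{233921 + 327896} = \frac{3 \sqrt{7278} - 360224}{233921 + 327896} = \frac{-360224 + 3 \sqrt{7278}}{561817} = \left(-360224 + 3 \sqrt{7278}\right) \frac{1}{561817} = - \frac{360224}{561817} + \frac{3 \sqrt{7278}}{561817}$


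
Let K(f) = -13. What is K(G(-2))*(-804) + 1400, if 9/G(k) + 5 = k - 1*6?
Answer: 11852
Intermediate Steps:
G(k) = 9/(-11 + k) (G(k) = 9/(-5 + (k - 1*6)) = 9/(-5 + (k - 6)) = 9/(-5 + (-6 + k)) = 9/(-11 + k))
K(G(-2))*(-804) + 1400 = -13*(-804) + 1400 = 10452 + 1400 = 11852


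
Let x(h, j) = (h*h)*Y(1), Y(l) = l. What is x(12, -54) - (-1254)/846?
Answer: 20513/141 ≈ 145.48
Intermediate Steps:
x(h, j) = h² (x(h, j) = (h*h)*1 = h²*1 = h²)
x(12, -54) - (-1254)/846 = 12² - (-1254)/846 = 144 - (-1254)/846 = 144 - 1*(-209/141) = 144 + 209/141 = 20513/141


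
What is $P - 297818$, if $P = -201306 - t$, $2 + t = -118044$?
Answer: $-381078$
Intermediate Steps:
$t = -118046$ ($t = -2 - 118044 = -118046$)
$P = -83260$ ($P = -201306 - -118046 = -201306 + 118046 = -83260$)
$P - 297818 = -83260 - 297818 = -381078$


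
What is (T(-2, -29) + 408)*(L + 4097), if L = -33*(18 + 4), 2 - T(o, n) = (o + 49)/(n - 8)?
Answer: 51296507/37 ≈ 1.3864e+6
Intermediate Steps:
T(o, n) = 2 - (49 + o)/(-8 + n) (T(o, n) = 2 - (o + 49)/(n - 8) = 2 - (49 + o)/(-8 + n))
L = -726 (L = -33*22 = -726)
(T(-2, -29) + 408)*(L + 4097) = ((-65 - 1*(-2) + 2*(-29))/(-8 - 29) + 408)*(-726 + 4097) = ((-65 + 2 - 58)/(-37) + 408)*3371 = (-1/37*(-121) + 408)*3371 = (121/37 + 408)*3371 = (15217/37)*3371 = 51296507/37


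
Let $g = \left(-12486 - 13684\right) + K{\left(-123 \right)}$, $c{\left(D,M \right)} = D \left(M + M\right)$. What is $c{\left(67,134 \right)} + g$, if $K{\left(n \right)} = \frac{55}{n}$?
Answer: $- \frac{1010377}{123} \approx -8214.5$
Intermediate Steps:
$c{\left(D,M \right)} = 2 D M$ ($c{\left(D,M \right)} = D 2 M = 2 D M$)
$g = - \frac{3218965}{123}$ ($g = \left(-12486 - 13684\right) + \frac{55}{-123} = -26170 + 55 \left(- \frac{1}{123}\right) = -26170 - \frac{55}{123} = - \frac{3218965}{123} \approx -26170.0$)
$c{\left(67,134 \right)} + g = 2 \cdot 67 \cdot 134 - \frac{3218965}{123} = 17956 - \frac{3218965}{123} = - \frac{1010377}{123}$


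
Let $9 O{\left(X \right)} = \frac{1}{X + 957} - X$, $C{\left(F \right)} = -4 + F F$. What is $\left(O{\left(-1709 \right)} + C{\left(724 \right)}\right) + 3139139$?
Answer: $\frac{8264858005}{2256} \approx 3.6635 \cdot 10^{6}$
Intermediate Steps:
$C{\left(F \right)} = -4 + F^{2}$
$O{\left(X \right)} = - \frac{X}{9} + \frac{1}{9 \left(957 + X\right)}$ ($O{\left(X \right)} = \frac{\frac{1}{X + 957} - X}{9} = \frac{\frac{1}{957 + X} - X}{9} = - \frac{X}{9} + \frac{1}{9 \left(957 + X\right)}$)
$\left(O{\left(-1709 \right)} + C{\left(724 \right)}\right) + 3139139 = \left(\frac{1 - \left(-1709\right)^{2} - -1635513}{9 \left(957 - 1709\right)} - \left(4 - 724^{2}\right)\right) + 3139139 = \left(\frac{1 - 2920681 + 1635513}{9 \left(-752\right)} + \left(-4 + 524176\right)\right) + 3139139 = \left(\frac{1}{9} \left(- \frac{1}{752}\right) \left(1 - 2920681 + 1635513\right) + 524172\right) + 3139139 = \left(\frac{1}{9} \left(- \frac{1}{752}\right) \left(-1285167\right) + 524172\right) + 3139139 = \left(\frac{428389}{2256} + 524172\right) + 3139139 = \frac{1182960421}{2256} + 3139139 = \frac{8264858005}{2256}$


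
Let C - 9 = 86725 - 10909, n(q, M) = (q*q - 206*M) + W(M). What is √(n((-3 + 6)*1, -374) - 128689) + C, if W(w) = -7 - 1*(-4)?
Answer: 75825 + I*√51639 ≈ 75825.0 + 227.24*I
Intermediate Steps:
W(w) = -3 (W(w) = -7 + 4 = -3)
n(q, M) = -3 + q² - 206*M (n(q, M) = (q*q - 206*M) - 3 = (q² - 206*M) - 3 = -3 + q² - 206*M)
C = 75825 (C = 9 + (86725 - 10909) = 9 + 75816 = 75825)
√(n((-3 + 6)*1, -374) - 128689) + C = √((-3 + ((-3 + 6)*1)² - 206*(-374)) - 128689) + 75825 = √((-3 + (3*1)² + 77044) - 128689) + 75825 = √((-3 + 3² + 77044) - 128689) + 75825 = √((-3 + 9 + 77044) - 128689) + 75825 = √(77050 - 128689) + 75825 = √(-51639) + 75825 = I*√51639 + 75825 = 75825 + I*√51639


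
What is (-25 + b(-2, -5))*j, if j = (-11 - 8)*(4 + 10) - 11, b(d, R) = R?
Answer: 8310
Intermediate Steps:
j = -277 (j = -19*14 - 11 = -266 - 11 = -277)
(-25 + b(-2, -5))*j = (-25 - 5)*(-277) = -30*(-277) = 8310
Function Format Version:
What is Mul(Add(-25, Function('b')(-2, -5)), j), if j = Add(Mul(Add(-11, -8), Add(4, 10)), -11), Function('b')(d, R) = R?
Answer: 8310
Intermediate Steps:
j = -277 (j = Add(Mul(-19, 14), -11) = Add(-266, -11) = -277)
Mul(Add(-25, Function('b')(-2, -5)), j) = Mul(Add(-25, -5), -277) = Mul(-30, -277) = 8310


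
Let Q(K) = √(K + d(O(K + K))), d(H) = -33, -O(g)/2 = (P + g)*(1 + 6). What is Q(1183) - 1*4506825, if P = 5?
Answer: -4506825 + 5*√46 ≈ -4.5068e+6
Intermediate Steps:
O(g) = -70 - 14*g (O(g) = -2*(5 + g)*(1 + 6) = -2*(5 + g)*7 = -2*(35 + 7*g) = -70 - 14*g)
Q(K) = √(-33 + K) (Q(K) = √(K - 33) = √(-33 + K))
Q(1183) - 1*4506825 = √(-33 + 1183) - 1*4506825 = √1150 - 4506825 = 5*√46 - 4506825 = -4506825 + 5*√46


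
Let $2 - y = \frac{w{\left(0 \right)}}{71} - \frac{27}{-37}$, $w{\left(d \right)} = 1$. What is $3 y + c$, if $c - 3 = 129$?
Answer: $\frac{356664}{2627} \approx 135.77$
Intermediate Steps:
$c = 132$ ($c = 3 + 129 = 132$)
$y = \frac{3300}{2627}$ ($y = 2 - \left(1 \cdot \frac{1}{71} - \frac{27}{-37}\right) = 2 - \left(1 \cdot \frac{1}{71} - - \frac{27}{37}\right) = 2 - \left(\frac{1}{71} + \frac{27}{37}\right) = 2 - \frac{1954}{2627} = \frac{3300}{2627} \approx 1.2562$)
$3 y + c = 3 \cdot \frac{3300}{2627} + 132 = \frac{9900}{2627} + 132 = \frac{356664}{2627}$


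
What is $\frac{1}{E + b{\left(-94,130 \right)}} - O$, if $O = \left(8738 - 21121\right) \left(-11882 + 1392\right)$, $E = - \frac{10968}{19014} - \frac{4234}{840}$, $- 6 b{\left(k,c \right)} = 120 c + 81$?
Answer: $- \frac{452822337551893190}{3485992763} \approx -1.299 \cdot 10^{8}$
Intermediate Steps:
$b{\left(k,c \right)} = - \frac{27}{2} - 20 c$ ($b{\left(k,c \right)} = - \frac{120 c + 81}{6} = - \frac{81 + 120 c}{6} = - \frac{27}{2} - 20 c$)
$E = - \frac{7476533}{1330980}$ ($E = \left(-10968\right) \frac{1}{19014} - \frac{2117}{420} = - \frac{1828}{3169} - \frac{2117}{420} = - \frac{7476533}{1330980} \approx -5.6173$)
$O = 129897670$ ($O = \left(-12383\right) \left(-10490\right) = 129897670$)
$\frac{1}{E + b{\left(-94,130 \right)}} - O = \frac{1}{- \frac{7476533}{1330980} - \frac{5227}{2}} - 129897670 = \frac{1}{- \frac{3485992763}{1330980}} - 129897670 = - \frac{1330980}{3485992763} - 129897670 = - \frac{452822337551893190}{3485992763}$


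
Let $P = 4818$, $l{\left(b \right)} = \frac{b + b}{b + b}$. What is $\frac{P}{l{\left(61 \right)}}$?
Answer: $4818$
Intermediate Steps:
$l{\left(b \right)} = 1$ ($l{\left(b \right)} = \frac{2 b}{2 b} = 2 b \frac{1}{2 b} = 1$)
$\frac{P}{l{\left(61 \right)}} = \frac{4818}{1} = 4818 \cdot 1 = 4818$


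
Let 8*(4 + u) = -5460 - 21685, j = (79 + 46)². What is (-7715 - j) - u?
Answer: -159543/8 ≈ -19943.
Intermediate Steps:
j = 15625 (j = 125² = 15625)
u = -27177/8 (u = -4 + (-5460 - 21685)/8 = -4 + (⅛)*(-27145) = -4 - 27145/8 = -27177/8 ≈ -3397.1)
(-7715 - j) - u = (-7715 - 1*15625) - 1*(-27177/8) = (-7715 - 15625) + 27177/8 = -23340 + 27177/8 = -159543/8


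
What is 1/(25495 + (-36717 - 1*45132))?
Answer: -1/56354 ≈ -1.7745e-5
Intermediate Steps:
1/(25495 + (-36717 - 1*45132)) = 1/(25495 + (-36717 - 45132)) = 1/(25495 - 81849) = 1/(-56354) = -1/56354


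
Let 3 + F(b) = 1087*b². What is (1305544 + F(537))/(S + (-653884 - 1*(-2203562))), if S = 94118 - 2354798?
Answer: -157381322/355501 ≈ -442.70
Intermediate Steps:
S = -2260680
F(b) = -3 + 1087*b²
(1305544 + F(537))/(S + (-653884 - 1*(-2203562))) = (1305544 + (-3 + 1087*537²))/(-2260680 + (-653884 - 1*(-2203562))) = (1305544 + (-3 + 1087*288369))/(-2260680 + (-653884 + 2203562)) = (1305544 + (-3 + 313457103))/(-2260680 + 1549678) = (1305544 + 313457100)/(-711002) = 314762644*(-1/711002) = -157381322/355501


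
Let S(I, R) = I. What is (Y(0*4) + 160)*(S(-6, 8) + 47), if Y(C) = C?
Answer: 6560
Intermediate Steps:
(Y(0*4) + 160)*(S(-6, 8) + 47) = (0*4 + 160)*(-6 + 47) = (0 + 160)*41 = 160*41 = 6560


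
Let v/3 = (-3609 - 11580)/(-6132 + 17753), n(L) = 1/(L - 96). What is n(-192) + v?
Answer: -13134917/3346848 ≈ -3.9246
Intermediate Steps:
n(L) = 1/(-96 + L)
v = -45567/11621 (v = 3*((-3609 - 11580)/(-6132 + 17753)) = 3*(-15189/11621) = -45567/11621 ≈ -3.9211)
n(-192) + v = 1/(-96 - 192) - 45567/11621 = 1/(-288) - 45567/11621 = -1/288 - 45567/11621 = -13134917/3346848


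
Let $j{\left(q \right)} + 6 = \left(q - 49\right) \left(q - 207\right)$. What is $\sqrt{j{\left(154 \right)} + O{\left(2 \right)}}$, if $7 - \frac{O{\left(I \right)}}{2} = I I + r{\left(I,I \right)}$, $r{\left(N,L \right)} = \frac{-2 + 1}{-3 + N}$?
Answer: $i \sqrt{5567} \approx 74.612 i$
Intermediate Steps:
$r{\left(N,L \right)} = - \frac{1}{-3 + N}$
$O{\left(I \right)} = 14 - 2 I^{2} + \frac{2}{-3 + I}$ ($O{\left(I \right)} = 14 - 2 \left(I I - \frac{1}{-3 + I}\right) = 14 - 2 \left(I^{2} - \frac{1}{-3 + I}\right) = 14 - \left(- \frac{2}{-3 + I} + 2 I^{2}\right) = 14 - 2 I^{2} + \frac{2}{-3 + I}$)
$j{\left(q \right)} = -6 + \left(-207 + q\right) \left(-49 + q\right)$ ($j{\left(q \right)} = -6 + \left(q - 49\right) \left(q - 207\right) = -6 + \left(-49 + q\right) \left(-207 + q\right) = -6 + \left(-207 + q\right) \left(-49 + q\right)$)
$\sqrt{j{\left(154 \right)} + O{\left(2 \right)}} = \sqrt{\left(10137 + 154^{2} - 39424\right) + \frac{2 \left(1 + \left(-3 + 2\right) \left(7 - 2^{2}\right)\right)}{-3 + 2}} = \sqrt{\left(10137 + 23716 - 39424\right) + \frac{2 \left(1 - \left(7 - 4\right)\right)}{-1}} = \sqrt{-5571 + 2 \left(-1\right) \left(1 - \left(7 - 4\right)\right)} = \sqrt{-5571 + 2 \left(-1\right) \left(1 - 3\right)} = \sqrt{-5571 + 2 \left(-1\right) \left(-2\right)} = \sqrt{-5571 + 4} = \sqrt{-5567} = i \sqrt{5567}$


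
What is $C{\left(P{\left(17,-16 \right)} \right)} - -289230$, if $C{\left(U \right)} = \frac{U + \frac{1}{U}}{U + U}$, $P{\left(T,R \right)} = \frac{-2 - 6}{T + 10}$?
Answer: $\frac{37022233}{128} \approx 2.8924 \cdot 10^{5}$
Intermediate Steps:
$P{\left(T,R \right)} = - \frac{8}{10 + T}$
$C{\left(U \right)} = \frac{U + \frac{1}{U}}{2 U}$
$C{\left(P{\left(17,-16 \right)} \right)} - -289230 = \frac{1 + \left(- \frac{8}{10 + 17}\right)^{2}}{2 \frac{64}{\left(10 + 17\right)^{2}}} - -289230 = \frac{1 + \left(- \frac{8}{27}\right)^{2}}{2 \cdot \frac{64}{729}} + 289230 = \frac{1}{2} \cdot \frac{729}{64} \left(1 + \frac{64}{729}\right) + 289230 = \frac{1}{2} \cdot \frac{729}{64} \cdot \frac{793}{729} + 289230 = \frac{793}{128} + 289230 = \frac{37022233}{128}$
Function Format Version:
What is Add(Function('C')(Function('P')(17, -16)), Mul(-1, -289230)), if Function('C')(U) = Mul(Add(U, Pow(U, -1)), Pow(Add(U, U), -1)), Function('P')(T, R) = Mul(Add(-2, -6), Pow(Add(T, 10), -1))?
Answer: Rational(37022233, 128) ≈ 2.8924e+5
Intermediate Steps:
Function('P')(T, R) = Mul(-8, Pow(Add(10, T), -1))
Function('C')(U) = Mul(Rational(1, 2), Pow(U, -1), Add(U, Pow(U, -1))) (Function('C')(U) = Mul(Add(U, Pow(U, -1)), Pow(Mul(2, U), -1)) = Mul(Add(U, Pow(U, -1)), Mul(Rational(1, 2), Pow(U, -1))) = Mul(Rational(1, 2), Pow(U, -1), Add(U, Pow(U, -1))))
Add(Function('C')(Function('P')(17, -16)), Mul(-1, -289230)) = Add(Mul(Rational(1, 2), Pow(Mul(-8, Pow(Add(10, 17), -1)), -2), Add(1, Pow(Mul(-8, Pow(Add(10, 17), -1)), 2))), Mul(-1, -289230)) = Add(Mul(Rational(1, 2), Pow(Mul(-8, Pow(27, -1)), -2), Add(1, Pow(Mul(-8, Pow(27, -1)), 2))), 289230) = Add(Mul(Rational(1, 2), Pow(Mul(-8, Rational(1, 27)), -2), Add(1, Pow(Mul(-8, Rational(1, 27)), 2))), 289230) = Add(Mul(Rational(1, 2), Pow(Rational(-8, 27), -2), Add(1, Pow(Rational(-8, 27), 2))), 289230) = Add(Mul(Rational(1, 2), Rational(729, 64), Add(1, Rational(64, 729))), 289230) = Add(Mul(Rational(1, 2), Rational(729, 64), Rational(793, 729)), 289230) = Add(Rational(793, 128), 289230) = Rational(37022233, 128)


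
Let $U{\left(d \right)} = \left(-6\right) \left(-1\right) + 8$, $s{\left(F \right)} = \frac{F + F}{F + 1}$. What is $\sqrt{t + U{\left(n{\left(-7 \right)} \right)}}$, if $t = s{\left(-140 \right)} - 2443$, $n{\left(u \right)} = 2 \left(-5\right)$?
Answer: $\frac{i \sqrt{46891789}}{139} \approx 49.264 i$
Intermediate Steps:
$n{\left(u \right)} = -10$
$s{\left(F \right)} = \frac{2 F}{1 + F}$
$U{\left(d \right)} = 14$ ($U{\left(d \right)} = 6 + 8 = 14$)
$t = - \frac{339297}{139}$ ($t = 2 \left(-140\right) \frac{1}{1 - 140} - 2443 = 2 \left(-140\right) \frac{1}{-139} - 2443 = 2 \left(-140\right) \left(- \frac{1}{139}\right) - 2443 = \frac{280}{139} - 2443 = - \frac{339297}{139} \approx -2441.0$)
$\sqrt{t + U{\left(n{\left(-7 \right)} \right)}} = \sqrt{- \frac{339297}{139} + 14} = \sqrt{- \frac{337351}{139}} = \frac{i \sqrt{46891789}}{139}$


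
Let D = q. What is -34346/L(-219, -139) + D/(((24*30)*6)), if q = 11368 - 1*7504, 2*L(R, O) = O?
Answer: 12386939/25020 ≈ 495.08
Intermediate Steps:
L(R, O) = O/2
q = 3864 (q = 11368 - 7504 = 3864)
D = 3864
-34346/L(-219, -139) + D/(((24*30)*6)) = -34346/((1/2)*(-139)) + 3864/(((24*30)*6)) = -34346/(-139/2) + 3864/((720*6)) = -34346*(-2/139) + 3864/4320 = 68692/139 + 3864*(1/4320) = 68692/139 + 161/180 = 12386939/25020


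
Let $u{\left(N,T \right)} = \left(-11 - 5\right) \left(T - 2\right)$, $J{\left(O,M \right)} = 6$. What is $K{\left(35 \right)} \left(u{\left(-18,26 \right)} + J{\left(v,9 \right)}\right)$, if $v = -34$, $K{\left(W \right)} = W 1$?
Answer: $-13230$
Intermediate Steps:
$K{\left(W \right)} = W$
$u{\left(N,T \right)} = 32 - 16 T$ ($u{\left(N,T \right)} = - 16 \left(-2 + T\right) = 32 - 16 T$)
$K{\left(35 \right)} \left(u{\left(-18,26 \right)} + J{\left(v,9 \right)}\right) = 35 \left(\left(32 - 416\right) + 6\right) = 35 \left(-384 + 6\right) = 35 \left(-378\right) = -13230$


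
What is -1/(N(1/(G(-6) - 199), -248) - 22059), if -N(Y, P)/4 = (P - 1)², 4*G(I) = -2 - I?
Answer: 1/270063 ≈ 3.7028e-6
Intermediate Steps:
G(I) = -½ - I/4 (G(I) = (-2 - I)/4 = -½ - I/4)
N(Y, P) = -4*(-1 + P)² (N(Y, P) = -4*(P - 1)² = -4*(-1 + P)²)
-1/(N(1/(G(-6) - 199), -248) - 22059) = -1/(-4*(-1 - 248)² - 22059) = -1/(-4*(-249)² - 22059) = -1/(-4*62001 - 22059) = -1/(-248004 - 22059) = -1/(-270063) = -1*(-1/270063) = 1/270063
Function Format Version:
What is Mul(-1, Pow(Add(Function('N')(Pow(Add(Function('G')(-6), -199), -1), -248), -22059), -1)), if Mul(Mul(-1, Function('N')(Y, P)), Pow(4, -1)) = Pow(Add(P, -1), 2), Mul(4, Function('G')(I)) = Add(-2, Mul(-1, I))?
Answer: Rational(1, 270063) ≈ 3.7028e-6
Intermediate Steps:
Function('G')(I) = Add(Rational(-1, 2), Mul(Rational(-1, 4), I)) (Function('G')(I) = Mul(Rational(1, 4), Add(-2, Mul(-1, I))) = Add(Rational(-1, 2), Mul(Rational(-1, 4), I)))
Function('N')(Y, P) = Mul(-4, Pow(Add(-1, P), 2)) (Function('N')(Y, P) = Mul(-4, Pow(Add(P, -1), 2)) = Mul(-4, Pow(Add(-1, P), 2)))
Mul(-1, Pow(Add(Function('N')(Pow(Add(Function('G')(-6), -199), -1), -248), -22059), -1)) = Mul(-1, Pow(Add(Mul(-4, Pow(Add(-1, -248), 2)), -22059), -1)) = Mul(-1, Pow(Add(Mul(-4, Pow(-249, 2)), -22059), -1)) = Mul(-1, Pow(Add(Mul(-4, 62001), -22059), -1)) = Mul(-1, Pow(Add(-248004, -22059), -1)) = Mul(-1, Pow(-270063, -1)) = Mul(-1, Rational(-1, 270063)) = Rational(1, 270063)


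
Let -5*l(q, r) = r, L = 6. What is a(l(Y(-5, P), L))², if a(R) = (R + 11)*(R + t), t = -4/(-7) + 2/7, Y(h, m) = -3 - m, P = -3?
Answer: 7056/625 ≈ 11.290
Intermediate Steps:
l(q, r) = -r/5
t = 6/7 (t = -4*(-⅐) + 2*(⅐) = 4/7 + 2/7 = 6/7 ≈ 0.85714)
a(R) = (11 + R)*(6/7 + R) (a(R) = (R + 11)*(R + 6/7) = (11 + R)*(6/7 + R))
a(l(Y(-5, P), L))² = (66/7 + (-⅕*6)² + 83*(-⅕*6)/7)² = (66/7 + (-6/5)² + (83/7)*(-6/5))² = (66/7 + 36/25 - 498/35)² = (-84/25)² = 7056/625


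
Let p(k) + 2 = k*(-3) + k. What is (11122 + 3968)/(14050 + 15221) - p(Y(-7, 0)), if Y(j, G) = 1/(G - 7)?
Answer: 152294/68299 ≈ 2.2298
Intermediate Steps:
Y(j, G) = 1/(-7 + G)
p(k) = -2 - 2*k (p(k) = -2 + (k*(-3) + k) = -2 + (-3*k + k) = -2 - 2*k)
(11122 + 3968)/(14050 + 15221) - p(Y(-7, 0)) = (11122 + 3968)/(14050 + 15221) - (-2 - 2/(-7 + 0)) = 15090/29271 - (-2 - 2/(-7)) = 15090*(1/29271) - (-2 - 2*(-⅐)) = 5030/9757 - (-2 + 2/7) = 5030/9757 - 1*(-12/7) = 5030/9757 + 12/7 = 152294/68299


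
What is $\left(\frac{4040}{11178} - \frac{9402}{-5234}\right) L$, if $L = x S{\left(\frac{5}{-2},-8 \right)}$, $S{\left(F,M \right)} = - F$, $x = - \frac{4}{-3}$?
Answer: $\frac{315602290}{43879239} \approx 7.1925$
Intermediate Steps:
$x = \frac{4}{3}$ ($x = \left(-4\right) \left(- \frac{1}{3}\right) = \frac{4}{3} \approx 1.3333$)
$L = \frac{10}{3}$ ($L = \frac{4 \left(- \frac{5}{-2}\right)}{3} = \frac{4 \left(- \frac{5 \left(-1\right)}{2}\right)}{3} = \frac{4 \left(\left(-1\right) \left(- \frac{5}{2}\right)\right)}{3} = \frac{4}{3} \cdot \frac{5}{2} = \frac{10}{3} \approx 3.3333$)
$\left(\frac{4040}{11178} - \frac{9402}{-5234}\right) L = \left(\frac{4040}{11178} - \frac{9402}{-5234}\right) \frac{10}{3} = \left(4040 \cdot \frac{1}{11178} - - \frac{4701}{2617}\right) \frac{10}{3} = \left(\frac{2020}{5589} + \frac{4701}{2617}\right) \frac{10}{3} = \frac{31560229}{14626413} \cdot \frac{10}{3} = \frac{315602290}{43879239}$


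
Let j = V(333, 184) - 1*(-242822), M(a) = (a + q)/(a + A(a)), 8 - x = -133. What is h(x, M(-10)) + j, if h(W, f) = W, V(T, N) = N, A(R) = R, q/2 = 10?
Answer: 243147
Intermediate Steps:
q = 20 (q = 2*10 = 20)
x = 141 (x = 8 - 1*(-133) = 8 + 133 = 141)
M(a) = (20 + a)/(2*a) (M(a) = (a + 20)/(a + a) = (20 + a)/((2*a)) = (20 + a)*(1/(2*a)) = (20 + a)/(2*a))
j = 243006 (j = 184 - 1*(-242822) = 184 + 242822 = 243006)
h(x, M(-10)) + j = 141 + 243006 = 243147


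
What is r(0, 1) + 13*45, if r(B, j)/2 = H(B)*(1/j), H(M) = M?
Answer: 585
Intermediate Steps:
r(B, j) = 2*B/j (r(B, j) = 2*(B*(1/j)) = 2*(B/j) = 2*B/j)
r(0, 1) + 13*45 = 2*0/1 + 13*45 = 2*0*1 + 585 = 0 + 585 = 585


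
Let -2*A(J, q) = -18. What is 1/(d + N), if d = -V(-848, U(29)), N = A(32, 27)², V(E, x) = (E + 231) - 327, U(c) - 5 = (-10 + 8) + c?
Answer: 1/1025 ≈ 0.00097561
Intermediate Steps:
U(c) = 3 + c (U(c) = 5 + ((-10 + 8) + c) = 5 + (-2 + c) = 3 + c)
A(J, q) = 9 (A(J, q) = -½*(-18) = 9)
V(E, x) = -96 + E (V(E, x) = (231 + E) - 327 = -96 + E)
N = 81 (N = 9² = 81)
d = 944 (d = -(-96 - 848) = -1*(-944) = 944)
1/(d + N) = 1/(944 + 81) = 1/1025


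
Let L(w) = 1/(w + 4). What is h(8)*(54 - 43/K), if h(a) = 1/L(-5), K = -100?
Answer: -5443/100 ≈ -54.430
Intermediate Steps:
L(w) = 1/(4 + w)
h(a) = -1 (h(a) = 1/(1/(4 - 5)) = 1/(1/(-1)) = 1/(-1) = -1)
h(8)*(54 - 43/K) = -(54 - 43/(-100)) = -(54 - 43*(-1/100)) = -(54 + 43/100) = -1*5443/100 = -5443/100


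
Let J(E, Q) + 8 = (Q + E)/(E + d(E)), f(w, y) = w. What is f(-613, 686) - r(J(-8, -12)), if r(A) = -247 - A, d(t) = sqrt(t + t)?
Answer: -372 + I ≈ -372.0 + 1.0*I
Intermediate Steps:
d(t) = sqrt(2)*sqrt(t) (d(t) = sqrt(2*t) = sqrt(2)*sqrt(t))
J(E, Q) = -8 + (E + Q)/(E + sqrt(2)*sqrt(E)) (J(E, Q) = -8 + (Q + E)/(E + sqrt(2)*sqrt(E)) = -8 + (E + Q)/(E + sqrt(2)*sqrt(E)))
f(-613, 686) - r(J(-8, -12)) = -613 - (-247 - (-12 - 7*(-8) - 8*sqrt(2)*sqrt(-8))/(-8 + sqrt(2)*sqrt(-8))) = -613 - (-247 - (-12 + 56 - 8*sqrt(2)*2*I*sqrt(2))/(-8 + sqrt(2)*(2*I*sqrt(2)))) = -613 - (-247 - (-12 + 56 - 32*I)/(-8 + 4*I)) = -613 - (-247 - (-8 - 4*I)/80*(44 - 32*I)) = -613 - (-247 - (-8 - 4*I)*(44 - 32*I)/80) = -613 + (247 + (-8 - 4*I)*(44 - 32*I)/80) = -366 + (-8 - 4*I)*(44 - 32*I)/80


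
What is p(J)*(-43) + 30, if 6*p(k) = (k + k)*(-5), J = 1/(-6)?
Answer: 325/18 ≈ 18.056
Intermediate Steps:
J = -1/6 ≈ -0.16667
p(k) = -5*k/3 (p(k) = ((k + k)*(-5))/6 = ((2*k)*(-5))/6 = (-10*k)/6 = -5*k/3)
p(J)*(-43) + 30 = -5/3*(-1/6)*(-43) + 30 = (5/18)*(-43) + 30 = -215/18 + 30 = 325/18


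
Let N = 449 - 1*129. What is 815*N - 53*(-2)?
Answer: 260906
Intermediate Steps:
N = 320 (N = 449 - 129 = 320)
815*N - 53*(-2) = 815*320 - 53*(-2) = 260800 + 106 = 260906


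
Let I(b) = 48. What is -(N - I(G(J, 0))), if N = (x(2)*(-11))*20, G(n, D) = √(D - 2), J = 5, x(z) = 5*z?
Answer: 2248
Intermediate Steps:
G(n, D) = √(-2 + D)
N = -2200 (N = ((5*2)*(-11))*20 = (10*(-11))*20 = -110*20 = -2200)
-(N - I(G(J, 0))) = -(-2200 - 1*48) = -(-2200 - 48) = -1*(-2248) = 2248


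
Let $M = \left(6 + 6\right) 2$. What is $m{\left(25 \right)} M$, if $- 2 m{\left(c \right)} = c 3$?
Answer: $-900$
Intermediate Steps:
$m{\left(c \right)} = - \frac{3 c}{2}$ ($m{\left(c \right)} = - \frac{c 3}{2} = - \frac{3 c}{2}$)
$M = 24$ ($M = 12 \cdot 2 = 24$)
$m{\left(25 \right)} M = \left(- \frac{3}{2}\right) 25 \cdot 24 = \left(- \frac{75}{2}\right) 24 = -900$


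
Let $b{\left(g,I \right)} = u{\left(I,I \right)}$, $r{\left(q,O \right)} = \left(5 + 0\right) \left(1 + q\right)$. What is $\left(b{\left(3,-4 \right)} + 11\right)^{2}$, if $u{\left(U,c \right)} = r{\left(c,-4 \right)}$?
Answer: $16$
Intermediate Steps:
$r{\left(q,O \right)} = 5 + 5 q$ ($r{\left(q,O \right)} = 5 \left(1 + q\right) = 5 + 5 q$)
$u{\left(U,c \right)} = 5 + 5 c$
$b{\left(g,I \right)} = 5 + 5 I$
$\left(b{\left(3,-4 \right)} + 11\right)^{2} = \left(\left(5 + 5 \left(-4\right)\right) + 11\right)^{2} = \left(\left(5 - 20\right) + 11\right)^{2} = \left(-15 + 11\right)^{2} = \left(-4\right)^{2} = 16$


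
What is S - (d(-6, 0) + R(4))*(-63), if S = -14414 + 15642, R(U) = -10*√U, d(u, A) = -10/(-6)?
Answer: 73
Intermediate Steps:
d(u, A) = 5/3 (d(u, A) = -10*(-⅙) = 5/3)
S = 1228
S - (d(-6, 0) + R(4))*(-63) = 1228 - (5/3 - 10*√4)*(-63) = 1228 - (5/3 - 10*2)*(-63) = 1228 - (5/3 - 20)*(-63) = 1228 - (-55)*(-63)/3 = 1228 - 1*1155 = 1228 - 1155 = 73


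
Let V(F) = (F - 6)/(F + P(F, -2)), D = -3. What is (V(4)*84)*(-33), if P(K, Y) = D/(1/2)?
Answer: -2772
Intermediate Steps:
P(K, Y) = -6 (P(K, Y) = -3/(1/2) = -3/½ = -3*2 = -6)
V(F) = 1 (V(F) = (F - 6)/(F - 6) = (-6 + F)/(-6 + F) = 1)
(V(4)*84)*(-33) = (1*84)*(-33) = 84*(-33) = -2772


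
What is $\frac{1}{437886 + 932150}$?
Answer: $\frac{1}{1370036} \approx 7.2991 \cdot 10^{-7}$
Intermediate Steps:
$\frac{1}{437886 + 932150} = \frac{1}{1370036}$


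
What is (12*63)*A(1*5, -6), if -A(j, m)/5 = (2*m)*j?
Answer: 226800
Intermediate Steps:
A(j, m) = -10*j*m (A(j, m) = -5*2*m*j = -10*j*m)
(12*63)*A(1*5, -6) = (12*63)*(-10*1*5*(-6)) = 756*(-10*5*(-6)) = 756*300 = 226800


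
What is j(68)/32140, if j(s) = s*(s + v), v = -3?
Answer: 221/1607 ≈ 0.13752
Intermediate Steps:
j(s) = s*(-3 + s) (j(s) = s*(s - 3) = s*(-3 + s))
j(68)/32140 = (68*(-3 + 68))/32140 = (68*65)*(1/32140) = 4420*(1/32140) = 221/1607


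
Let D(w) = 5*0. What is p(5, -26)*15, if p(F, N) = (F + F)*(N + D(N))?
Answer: -3900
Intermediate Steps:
D(w) = 0
p(F, N) = 2*F*N (p(F, N) = (F + F)*(N + 0) = (2*F)*N = 2*F*N)
p(5, -26)*15 = (2*5*(-26))*15 = -260*15 = -3900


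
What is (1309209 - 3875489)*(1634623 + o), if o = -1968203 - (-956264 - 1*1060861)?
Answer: -4320447862600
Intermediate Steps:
o = 48922 (o = -1968203 - (-956264 - 1060861) = -1968203 - 1*(-2017125) = -1968203 + 2017125 = 48922)
(1309209 - 3875489)*(1634623 + o) = (1309209 - 3875489)*(1634623 + 48922) = -2566280*1683545 = -4320447862600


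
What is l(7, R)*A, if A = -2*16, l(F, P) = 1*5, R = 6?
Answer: -160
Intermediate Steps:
l(F, P) = 5
A = -32
l(7, R)*A = 5*(-32) = -160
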